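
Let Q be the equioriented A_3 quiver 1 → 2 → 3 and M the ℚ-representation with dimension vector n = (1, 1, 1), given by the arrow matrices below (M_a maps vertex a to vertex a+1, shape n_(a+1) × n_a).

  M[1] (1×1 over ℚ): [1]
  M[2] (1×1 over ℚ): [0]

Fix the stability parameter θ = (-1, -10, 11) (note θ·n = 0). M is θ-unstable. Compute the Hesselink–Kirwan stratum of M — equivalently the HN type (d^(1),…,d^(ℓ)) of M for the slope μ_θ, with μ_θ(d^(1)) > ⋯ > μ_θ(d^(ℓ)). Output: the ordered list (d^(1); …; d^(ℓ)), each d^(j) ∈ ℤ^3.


Via rank(M_{q-1}∘⋯∘M_p): M ≅ I[1,2], I[3,3].
μ_θ-semistable layers: μ^(1)=11; μ^(2)=-11/2

((0, 0, 1); (1, 1, 0))


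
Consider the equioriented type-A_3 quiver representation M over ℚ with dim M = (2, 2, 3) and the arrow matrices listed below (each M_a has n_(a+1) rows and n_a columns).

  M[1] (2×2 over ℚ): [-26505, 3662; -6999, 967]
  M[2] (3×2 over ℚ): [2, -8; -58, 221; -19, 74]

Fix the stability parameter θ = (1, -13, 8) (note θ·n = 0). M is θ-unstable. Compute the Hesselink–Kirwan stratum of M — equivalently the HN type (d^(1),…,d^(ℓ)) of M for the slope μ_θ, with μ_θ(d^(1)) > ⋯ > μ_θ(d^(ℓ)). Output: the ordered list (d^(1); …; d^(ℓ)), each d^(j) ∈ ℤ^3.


Via rank(M_{q-1}∘⋯∘M_p): M ≅ I[1,3]^2, I[3,3].
μ_θ-semistable layers: μ^(1)=8; μ^(2)=-6

((0, 0, 3); (2, 2, 0))


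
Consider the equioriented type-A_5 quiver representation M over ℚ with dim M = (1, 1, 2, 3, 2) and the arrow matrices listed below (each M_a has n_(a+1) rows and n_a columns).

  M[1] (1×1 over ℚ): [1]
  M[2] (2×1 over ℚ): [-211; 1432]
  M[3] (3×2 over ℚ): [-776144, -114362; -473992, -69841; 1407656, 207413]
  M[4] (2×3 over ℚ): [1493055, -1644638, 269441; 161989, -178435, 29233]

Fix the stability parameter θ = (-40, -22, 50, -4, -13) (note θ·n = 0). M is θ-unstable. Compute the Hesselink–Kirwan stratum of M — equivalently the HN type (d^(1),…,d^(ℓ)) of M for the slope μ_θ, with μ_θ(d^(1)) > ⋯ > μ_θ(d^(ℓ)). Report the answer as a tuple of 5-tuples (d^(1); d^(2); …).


Interval decomposition of M: I[1,3], I[3,5], I[4,4], I[4,5].
HN type (ℓ=6): μ^(1)=50; μ^(2)=11; μ^(3)=-4; μ^(4)=-17/2; μ^(5)=-22; μ^(6)=-40

((0, 0, 1, 0, 0); (0, 0, 1, 1, 1); (0, 0, 0, 1, 0); (0, 0, 0, 1, 1); (0, 1, 0, 0, 0); (1, 0, 0, 0, 0))


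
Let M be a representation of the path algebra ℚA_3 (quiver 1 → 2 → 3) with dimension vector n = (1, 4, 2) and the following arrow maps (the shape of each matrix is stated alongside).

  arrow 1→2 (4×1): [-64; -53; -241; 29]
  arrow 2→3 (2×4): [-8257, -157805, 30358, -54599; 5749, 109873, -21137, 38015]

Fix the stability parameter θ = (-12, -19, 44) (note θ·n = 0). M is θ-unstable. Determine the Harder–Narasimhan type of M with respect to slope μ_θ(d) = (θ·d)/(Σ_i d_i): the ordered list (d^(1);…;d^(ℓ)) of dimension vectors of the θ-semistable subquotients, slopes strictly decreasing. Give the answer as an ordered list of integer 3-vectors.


Barcode: M ≅ I[1,3], I[2,2]^2, I[2,3]. HN layers by μ_θ (3 steps, strictly decreasing):
  μ^(1)=44; μ^(2)=-31/2; μ^(3)=-19

((0, 0, 2); (1, 1, 0); (0, 3, 0))


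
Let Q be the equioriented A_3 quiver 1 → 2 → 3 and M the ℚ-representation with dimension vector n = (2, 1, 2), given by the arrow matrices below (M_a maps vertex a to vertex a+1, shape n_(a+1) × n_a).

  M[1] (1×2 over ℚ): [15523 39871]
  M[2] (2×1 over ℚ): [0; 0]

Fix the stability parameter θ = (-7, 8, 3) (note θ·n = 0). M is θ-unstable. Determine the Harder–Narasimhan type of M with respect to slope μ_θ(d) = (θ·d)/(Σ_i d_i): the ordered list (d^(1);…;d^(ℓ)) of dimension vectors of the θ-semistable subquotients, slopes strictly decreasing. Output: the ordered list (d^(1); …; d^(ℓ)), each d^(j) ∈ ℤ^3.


Barcode: M ≅ I[1,1], I[1,2], I[3,3]^2. HN layers by μ_θ (3 steps, strictly decreasing):
  μ^(1)=8; μ^(2)=3; μ^(3)=-7

((0, 1, 0); (0, 0, 2); (2, 0, 0))


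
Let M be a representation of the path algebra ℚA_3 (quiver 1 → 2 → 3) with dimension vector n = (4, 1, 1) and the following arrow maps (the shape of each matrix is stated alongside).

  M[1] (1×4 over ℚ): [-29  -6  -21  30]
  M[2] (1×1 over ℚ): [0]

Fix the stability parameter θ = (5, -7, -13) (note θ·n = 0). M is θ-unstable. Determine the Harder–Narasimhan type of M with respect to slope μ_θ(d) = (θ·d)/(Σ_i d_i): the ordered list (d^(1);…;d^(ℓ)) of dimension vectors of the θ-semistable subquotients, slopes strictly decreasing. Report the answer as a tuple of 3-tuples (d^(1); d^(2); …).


Interval decomposition of M: I[1,1]^3, I[1,2], I[3,3].
HN type (ℓ=3): μ^(1)=5; μ^(2)=-1; μ^(3)=-13

((3, 0, 0); (1, 1, 0); (0, 0, 1))


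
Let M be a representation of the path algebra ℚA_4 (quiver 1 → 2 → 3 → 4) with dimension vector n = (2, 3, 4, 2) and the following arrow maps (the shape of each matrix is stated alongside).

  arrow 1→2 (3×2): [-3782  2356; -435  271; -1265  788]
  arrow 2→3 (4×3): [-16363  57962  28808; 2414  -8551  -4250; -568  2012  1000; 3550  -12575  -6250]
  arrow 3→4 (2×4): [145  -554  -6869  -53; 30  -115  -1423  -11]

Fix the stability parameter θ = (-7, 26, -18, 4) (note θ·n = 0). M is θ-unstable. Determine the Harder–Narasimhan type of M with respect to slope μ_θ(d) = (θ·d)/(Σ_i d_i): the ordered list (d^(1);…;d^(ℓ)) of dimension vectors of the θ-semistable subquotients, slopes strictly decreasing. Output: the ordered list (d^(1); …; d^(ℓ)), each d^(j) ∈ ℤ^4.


Interval decomposition of M: I[1,3], I[1,4], I[2,2], I[3,3], I[3,4].
HN type (ℓ=4): μ^(1)=26; μ^(2)=4; μ^(3)=-7; μ^(4)=-18

((0, 1, 0, 0); (0, 2, 2, 2); (2, 0, 0, 0); (0, 0, 2, 0))


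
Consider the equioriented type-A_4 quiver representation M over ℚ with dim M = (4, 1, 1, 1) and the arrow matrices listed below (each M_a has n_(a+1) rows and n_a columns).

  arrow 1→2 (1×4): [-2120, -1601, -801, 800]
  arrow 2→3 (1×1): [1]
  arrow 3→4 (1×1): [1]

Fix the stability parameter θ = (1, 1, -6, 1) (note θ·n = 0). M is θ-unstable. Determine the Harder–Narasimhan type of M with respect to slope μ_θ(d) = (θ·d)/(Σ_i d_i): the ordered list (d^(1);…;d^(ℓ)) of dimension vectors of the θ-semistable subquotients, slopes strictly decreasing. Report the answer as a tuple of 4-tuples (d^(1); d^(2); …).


Interval decomposition of M: I[1,1]^3, I[1,4].
HN type (ℓ=2): μ^(1)=1; μ^(2)=-4/3

((3, 0, 0, 1); (1, 1, 1, 0))


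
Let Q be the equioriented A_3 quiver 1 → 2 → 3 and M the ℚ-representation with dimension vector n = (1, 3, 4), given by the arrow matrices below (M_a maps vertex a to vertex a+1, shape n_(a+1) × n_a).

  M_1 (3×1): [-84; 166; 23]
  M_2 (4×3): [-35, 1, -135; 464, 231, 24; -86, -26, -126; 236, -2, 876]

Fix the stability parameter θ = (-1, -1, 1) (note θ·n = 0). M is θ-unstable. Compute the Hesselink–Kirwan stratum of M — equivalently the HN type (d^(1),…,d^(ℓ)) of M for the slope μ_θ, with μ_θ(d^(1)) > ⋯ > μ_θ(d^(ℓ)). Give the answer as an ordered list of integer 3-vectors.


Via rank(M_{q-1}∘⋯∘M_p): M ≅ I[1,3], I[2,2], I[2,3], I[3,3]^2.
μ_θ-semistable layers: μ^(1)=1; μ^(2)=-1

((0, 0, 4); (1, 3, 0))


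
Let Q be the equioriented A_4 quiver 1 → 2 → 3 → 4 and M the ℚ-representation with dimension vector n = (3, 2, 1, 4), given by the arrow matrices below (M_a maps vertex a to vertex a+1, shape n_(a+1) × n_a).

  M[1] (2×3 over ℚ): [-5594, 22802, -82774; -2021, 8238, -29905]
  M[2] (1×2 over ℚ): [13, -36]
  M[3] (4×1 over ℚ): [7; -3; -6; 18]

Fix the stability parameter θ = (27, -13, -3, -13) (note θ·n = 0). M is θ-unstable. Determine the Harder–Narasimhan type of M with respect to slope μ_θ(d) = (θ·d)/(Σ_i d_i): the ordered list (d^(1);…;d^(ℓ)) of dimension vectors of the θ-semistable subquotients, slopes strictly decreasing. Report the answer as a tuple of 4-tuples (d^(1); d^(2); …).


Barcode: M ≅ I[1,1], I[1,2], I[1,4], I[4,4]^3. HN layers by μ_θ (4 steps, strictly decreasing):
  μ^(1)=27; μ^(2)=7; μ^(3)=-1/2; μ^(4)=-13

((1, 0, 0, 0); (1, 1, 0, 0); (1, 1, 1, 1); (0, 0, 0, 3))


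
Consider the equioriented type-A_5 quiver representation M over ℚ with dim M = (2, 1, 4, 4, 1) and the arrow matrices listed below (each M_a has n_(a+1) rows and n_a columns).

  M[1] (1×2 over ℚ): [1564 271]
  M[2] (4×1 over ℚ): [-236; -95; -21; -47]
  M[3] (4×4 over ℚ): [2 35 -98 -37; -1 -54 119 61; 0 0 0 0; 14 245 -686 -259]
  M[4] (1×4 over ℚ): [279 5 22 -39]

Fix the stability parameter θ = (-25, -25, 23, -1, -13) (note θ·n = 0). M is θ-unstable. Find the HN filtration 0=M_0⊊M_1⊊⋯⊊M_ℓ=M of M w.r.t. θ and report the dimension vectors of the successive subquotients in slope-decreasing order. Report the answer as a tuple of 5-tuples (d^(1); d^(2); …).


Interval decomposition of M: I[1,1], I[1,3], I[3,3], I[3,4], I[3,5], I[4,4]^2.
HN type (ℓ=5): μ^(1)=23; μ^(2)=11; μ^(3)=3; μ^(4)=-1; μ^(5)=-25

((0, 0, 2, 0, 0); (0, 0, 1, 1, 0); (0, 0, 1, 1, 1); (0, 0, 0, 2, 0); (2, 1, 0, 0, 0))


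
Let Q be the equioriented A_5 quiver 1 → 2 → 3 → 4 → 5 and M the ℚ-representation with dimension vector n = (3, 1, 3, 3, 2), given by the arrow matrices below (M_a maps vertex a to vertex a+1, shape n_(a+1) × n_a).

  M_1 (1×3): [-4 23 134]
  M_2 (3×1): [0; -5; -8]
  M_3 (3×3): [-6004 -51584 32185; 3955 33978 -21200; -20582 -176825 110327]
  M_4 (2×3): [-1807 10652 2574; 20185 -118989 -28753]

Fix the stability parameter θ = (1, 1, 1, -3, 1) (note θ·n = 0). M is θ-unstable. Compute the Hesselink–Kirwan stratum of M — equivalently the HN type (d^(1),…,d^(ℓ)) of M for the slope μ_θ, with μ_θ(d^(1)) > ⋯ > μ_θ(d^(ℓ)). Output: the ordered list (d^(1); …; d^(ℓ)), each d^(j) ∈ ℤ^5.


Barcode: M ≅ I[1,1]^2, I[1,5], I[3,4], I[3,5]. HN layers by μ_θ (3 steps, strictly decreasing):
  μ^(1)=1; μ^(2)=0; μ^(3)=-1

((2, 0, 0, 0, 2); (1, 1, 1, 1, 0); (0, 0, 2, 2, 0))


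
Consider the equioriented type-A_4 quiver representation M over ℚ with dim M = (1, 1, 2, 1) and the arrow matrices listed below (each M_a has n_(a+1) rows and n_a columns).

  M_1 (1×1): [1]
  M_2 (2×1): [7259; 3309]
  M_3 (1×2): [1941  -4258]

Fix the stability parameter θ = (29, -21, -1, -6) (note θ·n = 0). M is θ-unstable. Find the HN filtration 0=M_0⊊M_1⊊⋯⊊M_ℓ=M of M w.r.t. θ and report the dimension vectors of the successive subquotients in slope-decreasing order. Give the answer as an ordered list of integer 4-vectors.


Interval decomposition of M: I[1,4], I[3,3].
HN type (ℓ=2): μ^(1)=1/4; μ^(2)=-1

((1, 1, 1, 1); (0, 0, 1, 0))


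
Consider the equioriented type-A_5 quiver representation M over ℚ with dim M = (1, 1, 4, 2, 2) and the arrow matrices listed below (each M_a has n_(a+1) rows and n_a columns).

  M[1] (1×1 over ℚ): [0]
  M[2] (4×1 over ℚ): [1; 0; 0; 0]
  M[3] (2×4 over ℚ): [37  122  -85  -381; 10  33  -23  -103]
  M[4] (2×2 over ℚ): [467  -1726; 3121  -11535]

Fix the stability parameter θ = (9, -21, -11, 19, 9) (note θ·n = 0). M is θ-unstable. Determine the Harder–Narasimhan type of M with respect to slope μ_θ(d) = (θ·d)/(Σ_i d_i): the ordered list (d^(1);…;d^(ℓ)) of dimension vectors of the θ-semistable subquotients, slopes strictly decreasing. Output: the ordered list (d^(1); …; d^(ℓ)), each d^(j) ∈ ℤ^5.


Interval decomposition of M: I[1,1], I[2,5], I[3,3]^2, I[3,5].
HN type (ℓ=4): μ^(1)=14; μ^(2)=9; μ^(3)=-11; μ^(4)=-21

((0, 0, 0, 2, 2); (1, 0, 0, 0, 0); (0, 0, 4, 0, 0); (0, 1, 0, 0, 0))


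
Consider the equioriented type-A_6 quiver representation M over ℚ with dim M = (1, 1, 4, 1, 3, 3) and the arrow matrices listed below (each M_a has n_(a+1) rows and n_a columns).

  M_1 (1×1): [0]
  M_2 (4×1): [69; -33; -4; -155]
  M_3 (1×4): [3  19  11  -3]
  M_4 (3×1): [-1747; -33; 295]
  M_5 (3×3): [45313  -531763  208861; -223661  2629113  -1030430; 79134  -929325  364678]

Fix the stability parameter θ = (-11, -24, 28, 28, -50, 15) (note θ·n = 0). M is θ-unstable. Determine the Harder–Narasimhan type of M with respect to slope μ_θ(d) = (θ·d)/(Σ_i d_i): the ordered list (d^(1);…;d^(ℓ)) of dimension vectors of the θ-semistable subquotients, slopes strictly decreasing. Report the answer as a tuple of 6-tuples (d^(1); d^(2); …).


Barcode: M ≅ I[1,1], I[2,6], I[3,3]^3, I[5,6]^2. HN layers by μ_θ (6 steps, strictly decreasing):
  μ^(1)=28; μ^(2)=15; μ^(3)=2; μ^(4)=-11; μ^(5)=-24; μ^(6)=-50

((0, 0, 3, 0, 0, 0); (0, 0, 0, 0, 0, 3); (0, 0, 1, 1, 1, 0); (1, 0, 0, 0, 0, 0); (0, 1, 0, 0, 0, 0); (0, 0, 0, 0, 2, 0))


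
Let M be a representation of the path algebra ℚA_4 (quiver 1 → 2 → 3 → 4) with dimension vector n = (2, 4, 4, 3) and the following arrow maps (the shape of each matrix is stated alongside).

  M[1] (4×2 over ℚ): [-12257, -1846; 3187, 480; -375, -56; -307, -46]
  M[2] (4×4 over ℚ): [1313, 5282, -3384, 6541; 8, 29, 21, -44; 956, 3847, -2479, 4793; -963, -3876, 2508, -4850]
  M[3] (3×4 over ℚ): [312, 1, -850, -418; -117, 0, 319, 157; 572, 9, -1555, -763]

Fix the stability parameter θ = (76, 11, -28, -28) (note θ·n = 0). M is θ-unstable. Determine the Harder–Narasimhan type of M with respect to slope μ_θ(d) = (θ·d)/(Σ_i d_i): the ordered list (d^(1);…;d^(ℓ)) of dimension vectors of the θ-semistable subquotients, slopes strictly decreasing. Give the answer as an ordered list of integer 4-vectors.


Via rank(M_{q-1}∘⋯∘M_p): M ≅ I[1,2], I[1,3], I[2,4]^2, I[3,4].
μ_θ-semistable layers: μ^(1)=87/2; μ^(2)=59/3; μ^(3)=-15; μ^(4)=-28

((1, 1, 0, 0); (1, 1, 1, 0); (0, 2, 2, 2); (0, 0, 1, 1))


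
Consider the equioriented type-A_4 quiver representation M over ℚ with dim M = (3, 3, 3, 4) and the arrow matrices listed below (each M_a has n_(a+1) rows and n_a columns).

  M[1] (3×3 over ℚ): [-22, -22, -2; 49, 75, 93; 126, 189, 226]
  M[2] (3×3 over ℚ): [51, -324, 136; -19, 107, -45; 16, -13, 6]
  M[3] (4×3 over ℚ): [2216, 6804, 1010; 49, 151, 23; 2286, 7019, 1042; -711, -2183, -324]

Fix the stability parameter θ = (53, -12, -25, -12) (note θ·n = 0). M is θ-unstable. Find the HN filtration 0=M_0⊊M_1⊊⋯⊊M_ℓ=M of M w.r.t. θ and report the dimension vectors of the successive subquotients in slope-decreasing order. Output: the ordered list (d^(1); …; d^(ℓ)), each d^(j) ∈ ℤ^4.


Via rank(M_{q-1}∘⋯∘M_p): M ≅ I[1,4]^3, I[4,4].
μ_θ-semistable layers: μ^(1)=1; μ^(2)=-12

((3, 3, 3, 3); (0, 0, 0, 1))


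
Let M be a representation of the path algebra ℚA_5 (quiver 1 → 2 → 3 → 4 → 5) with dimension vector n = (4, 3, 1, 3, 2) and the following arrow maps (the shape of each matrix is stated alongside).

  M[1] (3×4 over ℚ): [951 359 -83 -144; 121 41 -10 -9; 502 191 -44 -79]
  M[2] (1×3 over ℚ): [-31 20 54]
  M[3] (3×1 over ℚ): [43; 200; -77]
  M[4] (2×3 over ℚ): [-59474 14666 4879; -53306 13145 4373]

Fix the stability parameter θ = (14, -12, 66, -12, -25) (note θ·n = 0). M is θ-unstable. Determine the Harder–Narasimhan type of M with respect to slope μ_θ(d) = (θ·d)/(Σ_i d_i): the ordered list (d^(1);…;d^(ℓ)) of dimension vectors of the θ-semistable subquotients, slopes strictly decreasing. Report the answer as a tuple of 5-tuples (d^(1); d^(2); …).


Interval decomposition of M: I[1,1], I[1,2]^2, I[1,5], I[4,4], I[4,5].
HN type (ℓ=5): μ^(1)=14; μ^(2)=29/3; μ^(3)=1; μ^(4)=-12; μ^(5)=-37/2

((1, 0, 0, 0, 0); (0, 0, 1, 1, 1); (3, 3, 0, 0, 0); (0, 0, 0, 1, 0); (0, 0, 0, 1, 1))


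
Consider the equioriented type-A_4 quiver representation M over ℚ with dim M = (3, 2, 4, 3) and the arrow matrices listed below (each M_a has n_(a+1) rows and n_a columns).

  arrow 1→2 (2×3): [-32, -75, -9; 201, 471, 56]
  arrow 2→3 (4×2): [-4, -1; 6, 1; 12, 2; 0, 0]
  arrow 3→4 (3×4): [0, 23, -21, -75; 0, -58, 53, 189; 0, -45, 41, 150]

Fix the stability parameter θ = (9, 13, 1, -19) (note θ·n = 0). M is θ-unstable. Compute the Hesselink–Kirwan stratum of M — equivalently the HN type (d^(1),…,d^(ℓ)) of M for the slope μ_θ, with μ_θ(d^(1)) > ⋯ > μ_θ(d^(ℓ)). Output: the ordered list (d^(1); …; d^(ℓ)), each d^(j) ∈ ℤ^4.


Barcode: M ≅ I[1,1], I[1,3], I[1,4], I[3,4]^2. HN layers by μ_θ (4 steps, strictly decreasing):
  μ^(1)=9; μ^(2)=23/3; μ^(3)=1; μ^(4)=-9

((1, 0, 0, 0); (1, 1, 1, 0); (1, 1, 1, 1); (0, 0, 2, 2))


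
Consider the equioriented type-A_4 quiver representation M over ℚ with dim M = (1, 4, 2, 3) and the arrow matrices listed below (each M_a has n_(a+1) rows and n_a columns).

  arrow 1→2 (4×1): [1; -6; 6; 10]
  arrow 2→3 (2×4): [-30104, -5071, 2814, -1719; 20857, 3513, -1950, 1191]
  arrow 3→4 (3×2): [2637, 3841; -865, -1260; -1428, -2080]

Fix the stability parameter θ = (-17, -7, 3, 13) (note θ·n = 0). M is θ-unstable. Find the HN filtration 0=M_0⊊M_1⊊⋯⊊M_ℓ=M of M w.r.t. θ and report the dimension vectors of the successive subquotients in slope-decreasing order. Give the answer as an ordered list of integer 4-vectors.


Via rank(M_{q-1}∘⋯∘M_p): M ≅ I[1,4], I[2,2]^2, I[2,4], I[4,4].
μ_θ-semistable layers: μ^(1)=13; μ^(2)=3; μ^(3)=-7; μ^(4)=-17

((0, 0, 0, 3); (0, 0, 2, 0); (0, 4, 0, 0); (1, 0, 0, 0))


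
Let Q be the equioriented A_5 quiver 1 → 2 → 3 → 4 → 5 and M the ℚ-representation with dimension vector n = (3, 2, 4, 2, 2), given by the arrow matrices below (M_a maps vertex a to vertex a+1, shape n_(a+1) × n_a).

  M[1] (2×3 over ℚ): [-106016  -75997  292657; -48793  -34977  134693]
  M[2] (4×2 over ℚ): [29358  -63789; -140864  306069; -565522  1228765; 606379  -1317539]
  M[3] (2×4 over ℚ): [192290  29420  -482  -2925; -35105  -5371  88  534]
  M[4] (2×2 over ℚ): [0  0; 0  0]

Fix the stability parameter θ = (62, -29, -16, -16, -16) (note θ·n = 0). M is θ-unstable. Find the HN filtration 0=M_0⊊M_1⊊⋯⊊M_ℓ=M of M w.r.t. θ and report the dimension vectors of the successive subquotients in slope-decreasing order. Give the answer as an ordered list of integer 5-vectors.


Interval decomposition of M: I[1,1], I[1,3], I[1,4], I[3,3], I[3,4], I[5,5]^2.
HN type (ℓ=4): μ^(1)=62; μ^(2)=17/3; μ^(3)=1/4; μ^(4)=-16

((1, 0, 0, 0, 0); (1, 1, 1, 0, 0); (1, 1, 1, 1, 0); (0, 0, 2, 1, 2))


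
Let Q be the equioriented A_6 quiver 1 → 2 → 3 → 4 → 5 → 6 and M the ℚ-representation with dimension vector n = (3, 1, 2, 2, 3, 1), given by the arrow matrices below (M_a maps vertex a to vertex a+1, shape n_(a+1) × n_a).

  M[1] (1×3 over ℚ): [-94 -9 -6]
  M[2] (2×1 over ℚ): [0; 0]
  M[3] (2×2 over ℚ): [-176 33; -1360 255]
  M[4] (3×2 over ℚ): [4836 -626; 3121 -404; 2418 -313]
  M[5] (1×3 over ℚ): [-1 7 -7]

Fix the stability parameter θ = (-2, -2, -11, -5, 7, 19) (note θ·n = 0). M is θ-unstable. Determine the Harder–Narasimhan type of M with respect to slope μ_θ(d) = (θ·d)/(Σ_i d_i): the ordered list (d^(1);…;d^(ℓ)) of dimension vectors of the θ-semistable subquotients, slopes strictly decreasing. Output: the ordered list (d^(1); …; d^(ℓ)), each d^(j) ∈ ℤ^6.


Interval decomposition of M: I[1,1]^2, I[1,2], I[3,3], I[3,5], I[4,6], I[5,5].
HN type (ℓ=5): μ^(1)=19; μ^(2)=7; μ^(3)=-2; μ^(4)=-5; μ^(5)=-11

((0, 0, 0, 0, 0, 1); (0, 0, 0, 0, 3, 0); (3, 1, 0, 0, 0, 0); (0, 0, 0, 2, 0, 0); (0, 0, 2, 0, 0, 0))


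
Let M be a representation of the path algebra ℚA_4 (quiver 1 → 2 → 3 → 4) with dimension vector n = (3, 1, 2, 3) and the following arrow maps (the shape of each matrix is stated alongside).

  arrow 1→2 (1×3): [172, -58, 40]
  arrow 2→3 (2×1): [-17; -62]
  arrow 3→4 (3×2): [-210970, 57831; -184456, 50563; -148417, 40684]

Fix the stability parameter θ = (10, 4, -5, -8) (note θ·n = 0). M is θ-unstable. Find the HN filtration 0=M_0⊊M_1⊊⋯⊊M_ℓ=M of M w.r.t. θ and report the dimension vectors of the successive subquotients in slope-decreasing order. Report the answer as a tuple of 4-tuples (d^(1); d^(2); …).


Via rank(M_{q-1}∘⋯∘M_p): M ≅ I[1,1]^2, I[1,4], I[3,4], I[4,4].
μ_θ-semistable layers: μ^(1)=10; μ^(2)=1/4; μ^(3)=-13/2; μ^(4)=-8

((2, 0, 0, 0); (1, 1, 1, 1); (0, 0, 1, 1); (0, 0, 0, 1))


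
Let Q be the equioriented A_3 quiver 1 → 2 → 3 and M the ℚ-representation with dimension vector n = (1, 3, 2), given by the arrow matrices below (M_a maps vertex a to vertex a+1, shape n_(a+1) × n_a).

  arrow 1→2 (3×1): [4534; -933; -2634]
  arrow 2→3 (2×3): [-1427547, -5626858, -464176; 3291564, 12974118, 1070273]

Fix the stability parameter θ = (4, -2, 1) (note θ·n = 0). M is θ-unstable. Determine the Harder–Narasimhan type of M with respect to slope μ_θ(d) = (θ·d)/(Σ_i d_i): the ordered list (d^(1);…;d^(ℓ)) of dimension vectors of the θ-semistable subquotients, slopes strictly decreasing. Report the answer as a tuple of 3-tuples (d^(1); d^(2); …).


Via rank(M_{q-1}∘⋯∘M_p): M ≅ I[1,2], I[2,3]^2.
μ_θ-semistable layers: μ^(1)=1; μ^(2)=-2

((1, 1, 2); (0, 2, 0))


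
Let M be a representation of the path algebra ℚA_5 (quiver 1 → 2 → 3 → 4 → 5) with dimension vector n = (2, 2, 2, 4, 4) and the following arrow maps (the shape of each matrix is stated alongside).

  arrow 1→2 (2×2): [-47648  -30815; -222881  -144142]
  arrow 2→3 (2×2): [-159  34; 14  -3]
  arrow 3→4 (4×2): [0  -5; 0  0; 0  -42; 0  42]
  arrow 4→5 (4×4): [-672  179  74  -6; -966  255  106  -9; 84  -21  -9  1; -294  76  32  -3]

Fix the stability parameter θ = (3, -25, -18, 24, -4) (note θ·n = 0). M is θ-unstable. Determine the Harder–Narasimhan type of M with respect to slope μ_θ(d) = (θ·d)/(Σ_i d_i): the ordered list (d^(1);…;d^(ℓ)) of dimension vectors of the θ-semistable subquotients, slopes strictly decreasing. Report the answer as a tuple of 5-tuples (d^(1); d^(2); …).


Barcode: M ≅ I[1,3], I[1,4], I[4,5]^3, I[5,5]. HN layers by μ_θ (4 steps, strictly decreasing):
  μ^(1)=24; μ^(2)=10; μ^(3)=-4; μ^(4)=-40/3

((0, 0, 0, 1, 0); (0, 0, 0, 3, 3); (0, 0, 0, 0, 1); (2, 2, 2, 0, 0))


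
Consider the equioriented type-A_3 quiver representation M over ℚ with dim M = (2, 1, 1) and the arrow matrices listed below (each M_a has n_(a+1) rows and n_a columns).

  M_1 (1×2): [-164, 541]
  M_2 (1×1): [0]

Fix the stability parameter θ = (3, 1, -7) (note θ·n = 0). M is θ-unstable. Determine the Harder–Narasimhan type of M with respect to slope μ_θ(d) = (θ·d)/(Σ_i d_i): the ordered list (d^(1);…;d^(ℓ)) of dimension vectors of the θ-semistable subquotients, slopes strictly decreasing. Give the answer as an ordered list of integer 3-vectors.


Interval decomposition of M: I[1,1], I[1,2], I[3,3].
HN type (ℓ=3): μ^(1)=3; μ^(2)=2; μ^(3)=-7

((1, 0, 0); (1, 1, 0); (0, 0, 1))


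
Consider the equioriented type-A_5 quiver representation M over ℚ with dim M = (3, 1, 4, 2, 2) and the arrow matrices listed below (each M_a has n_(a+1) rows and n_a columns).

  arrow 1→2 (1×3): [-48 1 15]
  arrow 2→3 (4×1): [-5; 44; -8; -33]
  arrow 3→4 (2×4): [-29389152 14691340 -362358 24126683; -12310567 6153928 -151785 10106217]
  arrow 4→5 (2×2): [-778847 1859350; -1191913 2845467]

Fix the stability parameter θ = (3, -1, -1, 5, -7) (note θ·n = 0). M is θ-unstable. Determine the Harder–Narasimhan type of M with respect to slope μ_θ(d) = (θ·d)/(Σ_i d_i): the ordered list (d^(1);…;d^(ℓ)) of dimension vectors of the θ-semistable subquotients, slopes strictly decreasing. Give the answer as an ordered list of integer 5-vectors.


Via rank(M_{q-1}∘⋯∘M_p): M ≅ I[1,1]^2, I[1,5], I[3,3]^2, I[3,5].
μ_θ-semistable layers: μ^(1)=3; μ^(2)=-1/5; μ^(3)=-1

((2, 0, 0, 0, 0); (1, 1, 1, 1, 1); (0, 0, 3, 1, 1))


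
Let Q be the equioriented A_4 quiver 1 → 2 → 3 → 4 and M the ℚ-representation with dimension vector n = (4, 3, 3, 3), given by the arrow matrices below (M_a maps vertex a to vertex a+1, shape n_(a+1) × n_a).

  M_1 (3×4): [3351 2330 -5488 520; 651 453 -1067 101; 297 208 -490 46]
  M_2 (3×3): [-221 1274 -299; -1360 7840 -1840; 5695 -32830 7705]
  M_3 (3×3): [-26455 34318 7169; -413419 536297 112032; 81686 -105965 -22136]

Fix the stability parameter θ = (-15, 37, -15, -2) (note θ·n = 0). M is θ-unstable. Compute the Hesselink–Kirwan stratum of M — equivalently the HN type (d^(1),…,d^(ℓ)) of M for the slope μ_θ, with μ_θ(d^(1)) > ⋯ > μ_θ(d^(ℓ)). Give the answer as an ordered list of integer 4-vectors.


Via rank(M_{q-1}∘⋯∘M_p): M ≅ I[1,1]^2, I[1,2]^2, I[2,4], I[3,4]^2.
μ_θ-semistable layers: μ^(1)=37; μ^(2)=20/3; μ^(3)=-2; μ^(4)=-15

((0, 2, 0, 0); (0, 1, 1, 1); (0, 0, 0, 2); (4, 0, 2, 0))


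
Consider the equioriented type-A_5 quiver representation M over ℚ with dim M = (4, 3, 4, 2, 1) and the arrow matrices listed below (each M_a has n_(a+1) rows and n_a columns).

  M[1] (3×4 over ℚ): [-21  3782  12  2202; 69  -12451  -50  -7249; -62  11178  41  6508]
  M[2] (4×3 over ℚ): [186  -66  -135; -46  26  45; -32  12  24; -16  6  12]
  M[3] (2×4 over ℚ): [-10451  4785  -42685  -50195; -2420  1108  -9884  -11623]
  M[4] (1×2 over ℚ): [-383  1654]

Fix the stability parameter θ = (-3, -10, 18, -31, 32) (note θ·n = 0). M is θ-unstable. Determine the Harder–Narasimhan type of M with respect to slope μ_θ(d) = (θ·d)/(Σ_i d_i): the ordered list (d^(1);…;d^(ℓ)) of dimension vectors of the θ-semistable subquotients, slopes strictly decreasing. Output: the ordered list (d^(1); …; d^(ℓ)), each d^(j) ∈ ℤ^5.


Barcode: M ≅ I[1,1], I[1,2], I[1,4], I[1,5], I[3,3]^2. HN layers by μ_θ (4 steps, strictly decreasing):
  μ^(1)=32; μ^(2)=18; μ^(3)=-3; μ^(4)=-13/2

((0, 0, 0, 0, 1); (0, 0, 2, 0, 0); (1, 0, 0, 0, 0); (3, 3, 2, 2, 0))


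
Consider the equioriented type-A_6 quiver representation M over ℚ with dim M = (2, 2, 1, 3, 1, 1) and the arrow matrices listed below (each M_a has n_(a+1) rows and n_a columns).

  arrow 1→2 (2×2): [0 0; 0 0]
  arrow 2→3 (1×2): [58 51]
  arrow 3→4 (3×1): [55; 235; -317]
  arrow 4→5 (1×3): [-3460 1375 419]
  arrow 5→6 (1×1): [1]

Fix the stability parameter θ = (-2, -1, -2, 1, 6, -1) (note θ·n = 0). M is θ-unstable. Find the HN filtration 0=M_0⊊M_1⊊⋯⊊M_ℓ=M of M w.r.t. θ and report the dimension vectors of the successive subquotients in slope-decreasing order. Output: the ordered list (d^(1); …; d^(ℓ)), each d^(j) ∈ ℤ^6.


Interval decomposition of M: I[1,1]^2, I[2,2], I[2,6], I[4,4]^2.
HN type (ℓ=5): μ^(1)=5/2; μ^(2)=1; μ^(3)=-1; μ^(4)=-3/2; μ^(5)=-2

((0, 0, 0, 0, 1, 1); (0, 0, 0, 3, 0, 0); (0, 1, 0, 0, 0, 0); (0, 1, 1, 0, 0, 0); (2, 0, 0, 0, 0, 0))


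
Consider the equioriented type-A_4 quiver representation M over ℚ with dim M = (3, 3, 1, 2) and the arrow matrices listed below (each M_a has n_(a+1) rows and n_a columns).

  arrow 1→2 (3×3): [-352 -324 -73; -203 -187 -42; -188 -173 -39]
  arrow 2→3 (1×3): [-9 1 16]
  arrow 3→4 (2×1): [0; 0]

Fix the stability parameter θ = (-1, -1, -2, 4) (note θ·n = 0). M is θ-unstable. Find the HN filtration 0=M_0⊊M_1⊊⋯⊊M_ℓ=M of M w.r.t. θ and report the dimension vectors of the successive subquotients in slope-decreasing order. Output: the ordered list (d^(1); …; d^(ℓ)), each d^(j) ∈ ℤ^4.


Barcode: M ≅ I[1,2]^2, I[1,3], I[4,4]^2. HN layers by μ_θ (3 steps, strictly decreasing):
  μ^(1)=4; μ^(2)=-1; μ^(3)=-4/3

((0, 0, 0, 2); (2, 2, 0, 0); (1, 1, 1, 0))


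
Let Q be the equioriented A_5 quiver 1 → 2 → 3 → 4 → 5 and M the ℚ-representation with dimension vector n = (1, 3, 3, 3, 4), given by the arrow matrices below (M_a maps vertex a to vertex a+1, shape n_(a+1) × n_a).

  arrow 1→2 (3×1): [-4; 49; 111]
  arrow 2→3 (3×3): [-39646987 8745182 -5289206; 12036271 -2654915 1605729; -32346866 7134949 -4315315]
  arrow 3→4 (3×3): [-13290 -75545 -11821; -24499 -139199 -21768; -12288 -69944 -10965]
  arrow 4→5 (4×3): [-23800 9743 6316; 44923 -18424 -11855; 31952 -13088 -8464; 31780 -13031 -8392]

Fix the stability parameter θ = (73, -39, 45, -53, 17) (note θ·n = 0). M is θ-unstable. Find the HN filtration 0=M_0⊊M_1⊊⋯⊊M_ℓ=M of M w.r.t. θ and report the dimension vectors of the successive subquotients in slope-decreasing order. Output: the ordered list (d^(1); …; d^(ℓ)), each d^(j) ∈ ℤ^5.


Barcode: M ≅ I[1,2], I[2,5]^2, I[3,4], I[5,5]^2. HN layers by μ_θ (3 steps, strictly decreasing):
  μ^(1)=17; μ^(2)=-4; μ^(3)=-39

((1, 1, 0, 0, 4); (0, 0, 3, 3, 0); (0, 2, 0, 0, 0))


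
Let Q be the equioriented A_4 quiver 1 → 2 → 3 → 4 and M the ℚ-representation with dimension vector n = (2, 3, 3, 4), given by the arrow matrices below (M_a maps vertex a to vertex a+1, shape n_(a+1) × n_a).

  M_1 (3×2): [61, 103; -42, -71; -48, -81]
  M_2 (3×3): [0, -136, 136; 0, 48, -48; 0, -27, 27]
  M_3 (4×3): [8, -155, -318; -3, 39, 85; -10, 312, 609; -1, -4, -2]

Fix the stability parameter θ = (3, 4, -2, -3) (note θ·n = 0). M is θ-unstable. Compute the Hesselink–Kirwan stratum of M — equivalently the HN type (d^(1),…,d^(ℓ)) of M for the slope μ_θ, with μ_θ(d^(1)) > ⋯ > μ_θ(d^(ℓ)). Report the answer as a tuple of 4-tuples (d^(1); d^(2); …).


Via rank(M_{q-1}∘⋯∘M_p): M ≅ I[1,2], I[1,4], I[2,2], I[3,4]^2, I[4,4].
μ_θ-semistable layers: μ^(1)=4; μ^(2)=3; μ^(3)=1/2; μ^(4)=-5/2; μ^(5)=-3

((0, 2, 0, 0); (1, 0, 0, 0); (1, 1, 1, 1); (0, 0, 2, 2); (0, 0, 0, 1))


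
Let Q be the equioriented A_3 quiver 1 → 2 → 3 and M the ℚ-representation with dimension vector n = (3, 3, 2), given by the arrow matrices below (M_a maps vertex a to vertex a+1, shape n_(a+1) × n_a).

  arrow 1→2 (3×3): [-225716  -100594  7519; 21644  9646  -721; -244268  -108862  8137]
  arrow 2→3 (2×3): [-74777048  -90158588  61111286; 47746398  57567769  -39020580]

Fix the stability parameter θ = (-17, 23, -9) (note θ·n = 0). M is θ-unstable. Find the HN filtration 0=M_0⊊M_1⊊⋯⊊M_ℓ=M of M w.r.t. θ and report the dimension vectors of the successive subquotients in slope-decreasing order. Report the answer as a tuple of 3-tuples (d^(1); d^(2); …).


Via rank(M_{q-1}∘⋯∘M_p): M ≅ I[1,1]^2, I[1,3], I[2,2], I[2,3].
μ_θ-semistable layers: μ^(1)=23; μ^(2)=7; μ^(3)=-17

((0, 1, 0); (0, 2, 2); (3, 0, 0))


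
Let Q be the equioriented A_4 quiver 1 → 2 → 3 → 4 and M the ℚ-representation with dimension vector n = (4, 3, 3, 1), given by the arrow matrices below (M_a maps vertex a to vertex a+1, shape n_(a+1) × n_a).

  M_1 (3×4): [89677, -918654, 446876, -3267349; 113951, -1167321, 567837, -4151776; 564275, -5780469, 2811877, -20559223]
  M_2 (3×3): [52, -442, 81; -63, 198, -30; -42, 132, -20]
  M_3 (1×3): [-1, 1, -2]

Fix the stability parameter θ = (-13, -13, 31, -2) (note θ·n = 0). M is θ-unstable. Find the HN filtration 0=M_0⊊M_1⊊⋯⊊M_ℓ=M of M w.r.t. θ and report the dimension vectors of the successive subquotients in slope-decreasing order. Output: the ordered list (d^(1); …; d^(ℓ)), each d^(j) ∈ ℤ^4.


Interval decomposition of M: I[1,1], I[1,2], I[1,3], I[1,4], I[3,3].
HN type (ℓ=3): μ^(1)=31; μ^(2)=29/2; μ^(3)=-13

((0, 0, 2, 0); (0, 0, 1, 1); (4, 3, 0, 0))


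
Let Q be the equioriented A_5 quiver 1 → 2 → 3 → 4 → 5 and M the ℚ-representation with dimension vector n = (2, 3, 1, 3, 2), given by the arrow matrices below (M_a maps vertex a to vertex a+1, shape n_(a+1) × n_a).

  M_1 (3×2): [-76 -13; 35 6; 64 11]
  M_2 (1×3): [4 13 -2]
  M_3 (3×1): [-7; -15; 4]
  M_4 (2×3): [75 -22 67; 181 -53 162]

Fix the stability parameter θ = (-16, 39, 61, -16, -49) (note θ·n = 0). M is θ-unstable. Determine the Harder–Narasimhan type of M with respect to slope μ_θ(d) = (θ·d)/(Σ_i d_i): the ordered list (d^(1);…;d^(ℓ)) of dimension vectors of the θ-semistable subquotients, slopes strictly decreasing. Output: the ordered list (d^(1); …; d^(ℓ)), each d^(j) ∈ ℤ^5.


Via rank(M_{q-1}∘⋯∘M_p): M ≅ I[1,2], I[1,5], I[2,2], I[4,4], I[4,5].
μ_θ-semistable layers: μ^(1)=39; μ^(2)=35/4; μ^(3)=-16; μ^(4)=-65/2

((0, 2, 0, 0, 0); (0, 1, 1, 1, 1); (2, 0, 0, 1, 0); (0, 0, 0, 1, 1))


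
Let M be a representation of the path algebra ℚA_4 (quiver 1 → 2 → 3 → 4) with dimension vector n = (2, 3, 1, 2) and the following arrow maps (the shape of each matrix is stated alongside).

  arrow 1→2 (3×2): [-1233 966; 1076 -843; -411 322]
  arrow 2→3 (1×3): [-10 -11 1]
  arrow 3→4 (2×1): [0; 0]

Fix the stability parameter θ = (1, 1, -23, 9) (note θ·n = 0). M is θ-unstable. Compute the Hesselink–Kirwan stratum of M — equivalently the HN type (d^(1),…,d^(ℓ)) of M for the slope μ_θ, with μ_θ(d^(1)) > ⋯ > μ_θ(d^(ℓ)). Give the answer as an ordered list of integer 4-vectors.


Interval decomposition of M: I[1,2], I[1,3], I[2,2], I[4,4]^2.
HN type (ℓ=3): μ^(1)=9; μ^(2)=1; μ^(3)=-7

((0, 0, 0, 2); (1, 2, 0, 0); (1, 1, 1, 0))


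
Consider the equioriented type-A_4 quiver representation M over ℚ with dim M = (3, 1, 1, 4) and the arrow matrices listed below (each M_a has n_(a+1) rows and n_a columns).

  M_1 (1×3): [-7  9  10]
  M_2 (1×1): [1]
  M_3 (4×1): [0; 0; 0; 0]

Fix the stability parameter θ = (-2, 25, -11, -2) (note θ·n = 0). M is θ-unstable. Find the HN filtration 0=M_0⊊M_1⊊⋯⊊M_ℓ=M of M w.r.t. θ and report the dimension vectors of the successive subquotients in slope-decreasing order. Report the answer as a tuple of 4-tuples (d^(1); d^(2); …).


Interval decomposition of M: I[1,1]^2, I[1,3], I[4,4]^4.
HN type (ℓ=2): μ^(1)=7; μ^(2)=-2

((0, 1, 1, 0); (3, 0, 0, 4))


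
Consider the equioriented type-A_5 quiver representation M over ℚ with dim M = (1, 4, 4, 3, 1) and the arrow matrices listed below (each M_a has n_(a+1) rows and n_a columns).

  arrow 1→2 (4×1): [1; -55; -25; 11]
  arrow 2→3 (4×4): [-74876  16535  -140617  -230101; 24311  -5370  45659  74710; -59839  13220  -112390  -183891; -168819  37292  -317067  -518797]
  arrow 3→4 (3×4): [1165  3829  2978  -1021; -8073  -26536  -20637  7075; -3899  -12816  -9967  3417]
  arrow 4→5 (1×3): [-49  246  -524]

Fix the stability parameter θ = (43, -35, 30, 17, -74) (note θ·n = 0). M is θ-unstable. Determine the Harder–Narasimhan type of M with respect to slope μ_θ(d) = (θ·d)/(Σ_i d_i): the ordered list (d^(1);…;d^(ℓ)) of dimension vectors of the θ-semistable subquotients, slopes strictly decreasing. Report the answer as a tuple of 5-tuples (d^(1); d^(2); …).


Interval decomposition of M: I[1,3], I[2,3], I[2,4], I[2,5], I[4,4].
HN type (ℓ=6): μ^(1)=30; μ^(2)=47/2; μ^(3)=17; μ^(4)=4; μ^(5)=-9; μ^(6)=-35

((0, 0, 2, 0, 0); (0, 0, 1, 1, 0); (0, 0, 0, 1, 0); (1, 1, 0, 0, 0); (0, 0, 1, 1, 1); (0, 3, 0, 0, 0))


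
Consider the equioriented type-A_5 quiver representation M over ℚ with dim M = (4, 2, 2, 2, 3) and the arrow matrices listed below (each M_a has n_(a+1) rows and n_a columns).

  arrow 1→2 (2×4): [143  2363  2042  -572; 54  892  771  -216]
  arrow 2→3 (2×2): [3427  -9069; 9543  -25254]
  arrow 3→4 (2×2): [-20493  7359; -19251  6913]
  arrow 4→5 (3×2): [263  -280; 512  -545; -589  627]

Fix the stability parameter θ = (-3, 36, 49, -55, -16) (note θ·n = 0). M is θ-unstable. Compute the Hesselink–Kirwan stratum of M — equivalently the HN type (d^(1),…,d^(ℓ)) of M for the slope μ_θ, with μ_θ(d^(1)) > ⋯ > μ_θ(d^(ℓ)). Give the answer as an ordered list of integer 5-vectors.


Via rank(M_{q-1}∘⋯∘M_p): M ≅ I[1,1]^2, I[1,3], I[1,5], I[4,5], I[5,5].
μ_θ-semistable layers: μ^(1)=49; μ^(2)=36; μ^(3)=7/2; μ^(4)=-3; μ^(5)=-16; μ^(6)=-55

((0, 0, 1, 0, 0); (0, 1, 0, 0, 0); (0, 1, 1, 1, 1); (4, 0, 0, 0, 0); (0, 0, 0, 0, 2); (0, 0, 0, 1, 0))


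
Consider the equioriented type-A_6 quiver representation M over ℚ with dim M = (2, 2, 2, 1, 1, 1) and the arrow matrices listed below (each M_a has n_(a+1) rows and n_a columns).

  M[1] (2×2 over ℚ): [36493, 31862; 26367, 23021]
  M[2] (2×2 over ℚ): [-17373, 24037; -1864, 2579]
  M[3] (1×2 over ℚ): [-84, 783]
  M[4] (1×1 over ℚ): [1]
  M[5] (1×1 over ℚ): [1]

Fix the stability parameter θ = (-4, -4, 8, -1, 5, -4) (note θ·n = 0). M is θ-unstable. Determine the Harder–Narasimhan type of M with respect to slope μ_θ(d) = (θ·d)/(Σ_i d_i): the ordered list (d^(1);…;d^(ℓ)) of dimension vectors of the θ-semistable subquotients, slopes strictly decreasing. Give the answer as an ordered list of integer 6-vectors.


Interval decomposition of M: I[1,3], I[1,6].
HN type (ℓ=3): μ^(1)=8; μ^(2)=2; μ^(3)=-4

((0, 0, 1, 0, 0, 0); (0, 0, 1, 1, 1, 1); (2, 2, 0, 0, 0, 0))


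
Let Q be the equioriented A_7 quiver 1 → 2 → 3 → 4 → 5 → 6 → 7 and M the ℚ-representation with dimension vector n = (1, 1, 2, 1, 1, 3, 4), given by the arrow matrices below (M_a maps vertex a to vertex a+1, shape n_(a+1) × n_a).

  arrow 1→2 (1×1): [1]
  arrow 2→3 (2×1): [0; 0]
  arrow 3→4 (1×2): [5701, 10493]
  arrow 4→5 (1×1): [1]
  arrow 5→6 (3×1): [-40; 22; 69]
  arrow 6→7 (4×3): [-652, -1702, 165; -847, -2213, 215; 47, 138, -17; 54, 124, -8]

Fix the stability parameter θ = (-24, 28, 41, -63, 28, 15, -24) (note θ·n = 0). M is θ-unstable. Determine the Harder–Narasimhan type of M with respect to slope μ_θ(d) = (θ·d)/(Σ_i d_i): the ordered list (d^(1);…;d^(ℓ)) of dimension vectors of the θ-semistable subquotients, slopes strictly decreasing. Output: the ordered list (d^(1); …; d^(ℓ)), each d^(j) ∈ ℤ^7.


Barcode: M ≅ I[1,2], I[3,3], I[3,7], I[6,7]^2, I[7,7]. HN layers by μ_θ (6 steps, strictly decreasing):
  μ^(1)=41; μ^(2)=28; μ^(3)=19/3; μ^(4)=-9/2; μ^(5)=-11; μ^(6)=-24

((0, 0, 1, 0, 0, 0, 0); (0, 1, 0, 0, 0, 0, 0); (0, 0, 0, 0, 1, 1, 1); (0, 0, 0, 0, 0, 2, 2); (0, 0, 1, 1, 0, 0, 0); (1, 0, 0, 0, 0, 0, 1))


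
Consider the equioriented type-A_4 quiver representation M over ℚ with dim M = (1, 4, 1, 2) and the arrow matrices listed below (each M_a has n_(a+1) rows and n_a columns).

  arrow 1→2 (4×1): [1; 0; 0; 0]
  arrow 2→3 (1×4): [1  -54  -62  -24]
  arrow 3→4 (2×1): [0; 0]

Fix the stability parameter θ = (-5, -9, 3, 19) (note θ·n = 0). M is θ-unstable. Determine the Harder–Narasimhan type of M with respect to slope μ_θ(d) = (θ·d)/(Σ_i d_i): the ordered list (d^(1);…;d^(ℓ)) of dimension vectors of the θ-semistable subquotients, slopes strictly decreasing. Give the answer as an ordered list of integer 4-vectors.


Interval decomposition of M: I[1,3], I[2,2]^3, I[4,4]^2.
HN type (ℓ=4): μ^(1)=19; μ^(2)=3; μ^(3)=-7; μ^(4)=-9

((0, 0, 0, 2); (0, 0, 1, 0); (1, 1, 0, 0); (0, 3, 0, 0))


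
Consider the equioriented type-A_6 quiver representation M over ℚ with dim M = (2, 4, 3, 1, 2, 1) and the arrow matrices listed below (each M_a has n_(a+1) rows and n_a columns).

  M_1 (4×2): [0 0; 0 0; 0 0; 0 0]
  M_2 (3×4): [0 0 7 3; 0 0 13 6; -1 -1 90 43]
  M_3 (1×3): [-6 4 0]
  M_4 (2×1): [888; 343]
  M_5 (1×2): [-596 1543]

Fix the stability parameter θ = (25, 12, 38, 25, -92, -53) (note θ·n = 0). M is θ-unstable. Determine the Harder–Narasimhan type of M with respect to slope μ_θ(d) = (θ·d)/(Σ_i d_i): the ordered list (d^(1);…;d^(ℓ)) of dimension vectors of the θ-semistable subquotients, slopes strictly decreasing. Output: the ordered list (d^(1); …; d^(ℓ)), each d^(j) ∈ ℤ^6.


Via rank(M_{q-1}∘⋯∘M_p): M ≅ I[1,1]^2, I[2,2], I[2,3]^2, I[2,6], I[5,5].
μ_θ-semistable layers: μ^(1)=38; μ^(2)=25; μ^(3)=12; μ^(4)=-14; μ^(5)=-92

((0, 0, 2, 0, 0, 0); (2, 0, 0, 0, 0, 0); (0, 3, 0, 0, 0, 0); (0, 1, 1, 1, 1, 1); (0, 0, 0, 0, 1, 0))


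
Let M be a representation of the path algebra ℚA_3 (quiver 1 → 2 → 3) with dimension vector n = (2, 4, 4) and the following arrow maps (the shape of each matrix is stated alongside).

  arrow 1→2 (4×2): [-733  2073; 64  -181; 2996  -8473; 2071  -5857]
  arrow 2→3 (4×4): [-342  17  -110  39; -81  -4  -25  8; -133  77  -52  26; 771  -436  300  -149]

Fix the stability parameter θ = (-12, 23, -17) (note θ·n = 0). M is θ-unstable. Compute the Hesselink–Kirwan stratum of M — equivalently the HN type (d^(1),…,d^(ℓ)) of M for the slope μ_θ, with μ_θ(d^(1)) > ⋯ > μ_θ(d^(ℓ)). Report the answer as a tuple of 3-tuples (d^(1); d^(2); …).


Via rank(M_{q-1}∘⋯∘M_p): M ≅ I[1,2], I[1,3], I[2,3]^2, I[3,3].
μ_θ-semistable layers: μ^(1)=23; μ^(2)=3; μ^(3)=-12; μ^(4)=-17

((0, 1, 0); (0, 3, 3); (2, 0, 0); (0, 0, 1))
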